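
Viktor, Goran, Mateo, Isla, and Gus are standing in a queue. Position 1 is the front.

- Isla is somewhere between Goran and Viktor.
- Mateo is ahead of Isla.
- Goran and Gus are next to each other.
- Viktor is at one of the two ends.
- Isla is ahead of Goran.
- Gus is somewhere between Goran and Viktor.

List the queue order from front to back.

Viktor, Mateo, Isla, Gus, Goran

From clue 1: Isla is in {2,3,4}.
From clues 1–2: Isla is in {3,4}.
From clues 1–4: Viktor is in {1,5}.
From clues 1–5: Viktor → position 1, Mateo → position 2, Isla → position 3.
From clues 1–6: Gus → position 4, Goran → position 5.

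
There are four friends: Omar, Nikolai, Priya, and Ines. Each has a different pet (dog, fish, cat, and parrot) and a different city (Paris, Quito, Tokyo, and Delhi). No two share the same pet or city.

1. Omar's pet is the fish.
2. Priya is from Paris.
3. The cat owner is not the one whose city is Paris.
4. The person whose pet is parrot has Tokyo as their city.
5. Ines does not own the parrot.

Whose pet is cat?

Clue 1 rules out Omar for the one with pet cat.
With clues 1–3, Priya is impossible for the one with pet cat.
With clues 1–5, Nikolai is impossible for the one with pet cat.
That leaves Ines.

Ines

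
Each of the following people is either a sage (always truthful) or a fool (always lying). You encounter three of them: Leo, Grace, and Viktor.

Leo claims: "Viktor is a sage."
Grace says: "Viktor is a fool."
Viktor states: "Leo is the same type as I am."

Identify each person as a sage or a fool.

Consider Leo. Suppose Leo is a fool.
Then whichever role Viktor has, Viktor's statement has the wrong truth value — contradiction.
So Leo is a sage.
Consider Grace. Suppose Grace is a sage.
Then no assignment of the remaining roles makes every statement match its speaker's type — contradiction.
So Grace is a fool.
Consider Viktor. Suppose Viktor is a fool.
Then Leo's statement comes out false, contradicting Leo being a sage.
So Viktor is a sage.

Leo: sage, Grace: fool, Viktor: sage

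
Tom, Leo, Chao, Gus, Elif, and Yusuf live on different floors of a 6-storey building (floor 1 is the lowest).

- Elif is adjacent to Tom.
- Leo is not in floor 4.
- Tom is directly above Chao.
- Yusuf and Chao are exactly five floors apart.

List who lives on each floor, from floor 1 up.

Chao, Tom, Elif, Gus, Leo, Yusuf

From clues 1–2: Leo is in {1,2,3,5,6}.
From clues 1–3: Tom is in {2,3,4,5}.
From clues 1–4: Chao → floor 1, Tom → floor 2, Elif → floor 3, Gus → floor 4, Leo → floor 5, Yusuf → floor 6.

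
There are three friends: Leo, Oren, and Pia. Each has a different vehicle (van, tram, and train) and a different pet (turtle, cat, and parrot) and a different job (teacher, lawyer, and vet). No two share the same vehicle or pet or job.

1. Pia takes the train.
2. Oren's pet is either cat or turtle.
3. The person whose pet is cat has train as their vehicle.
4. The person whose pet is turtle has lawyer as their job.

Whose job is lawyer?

With clues 1–4, Leo and Pia are impossible for the one with job lawyer.
That leaves Oren.

Oren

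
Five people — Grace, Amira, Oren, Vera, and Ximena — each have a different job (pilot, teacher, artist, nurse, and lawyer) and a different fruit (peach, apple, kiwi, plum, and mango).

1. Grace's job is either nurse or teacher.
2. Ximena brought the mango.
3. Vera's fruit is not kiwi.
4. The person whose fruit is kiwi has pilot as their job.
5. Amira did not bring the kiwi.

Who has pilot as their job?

Clue 1 rules out Grace for the one with job pilot.
With clues 1–4, Vera and Ximena are impossible for the one with job pilot.
With clues 1–5, Amira is impossible for the one with job pilot.
That leaves Oren.

Oren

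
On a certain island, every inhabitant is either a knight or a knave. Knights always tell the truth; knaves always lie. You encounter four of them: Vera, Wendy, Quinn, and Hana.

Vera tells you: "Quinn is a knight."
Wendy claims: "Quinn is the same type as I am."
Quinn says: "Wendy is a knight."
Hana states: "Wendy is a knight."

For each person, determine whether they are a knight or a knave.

Vera: knight, Wendy: knight, Quinn: knight, Hana: knight

Consider Vera. Suppose Vera is a knave.
Then no assignment of the remaining roles makes every statement match its speaker's type — contradiction.
So Vera is a knight.
Consider Wendy. Suppose Wendy is a knave.
Then no assignment of the remaining roles makes every statement match its speaker's type — contradiction.
So Wendy is a knight.
With that fixed, Quinn's statement is true, so Quinn is a knight.
With that fixed, Hana's statement is true, so Hana is a knight.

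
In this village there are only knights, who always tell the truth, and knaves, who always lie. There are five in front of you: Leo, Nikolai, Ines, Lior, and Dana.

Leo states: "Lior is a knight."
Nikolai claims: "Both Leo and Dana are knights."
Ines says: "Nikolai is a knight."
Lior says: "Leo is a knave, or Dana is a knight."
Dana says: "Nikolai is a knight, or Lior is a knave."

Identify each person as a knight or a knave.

Consider Leo. Suppose Leo is a knave.
Then no assignment of the remaining roles makes every statement match its speaker's type — contradiction.
So Leo is a knight.
Consider Nikolai. Suppose Nikolai is a knave.
Then no assignment of the remaining roles makes every statement match its speaker's type — contradiction.
So Nikolai is a knight.
With that fixed, Ines's statement is true, so Ines is a knight.
With that fixed, Dana's statement is true, so Dana is a knight.
With that fixed, Lior's statement is true, so Lior is a knight.

Leo: knight, Nikolai: knight, Ines: knight, Lior: knight, Dana: knight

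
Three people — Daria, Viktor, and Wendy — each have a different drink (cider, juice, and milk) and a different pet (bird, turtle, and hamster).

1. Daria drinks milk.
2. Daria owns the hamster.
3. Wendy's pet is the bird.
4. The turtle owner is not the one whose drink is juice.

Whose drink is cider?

Clue 1 rules out Daria for the one with drink cider.
With clues 1–4, Wendy is impossible for the one with drink cider.
That leaves Viktor.

Viktor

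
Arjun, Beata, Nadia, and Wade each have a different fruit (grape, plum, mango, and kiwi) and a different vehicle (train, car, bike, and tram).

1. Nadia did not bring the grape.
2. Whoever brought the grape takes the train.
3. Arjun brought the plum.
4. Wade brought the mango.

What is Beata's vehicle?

With clues 1–4, bike, car, and tram are impossible for Beata's vehicle.
That leaves train.

train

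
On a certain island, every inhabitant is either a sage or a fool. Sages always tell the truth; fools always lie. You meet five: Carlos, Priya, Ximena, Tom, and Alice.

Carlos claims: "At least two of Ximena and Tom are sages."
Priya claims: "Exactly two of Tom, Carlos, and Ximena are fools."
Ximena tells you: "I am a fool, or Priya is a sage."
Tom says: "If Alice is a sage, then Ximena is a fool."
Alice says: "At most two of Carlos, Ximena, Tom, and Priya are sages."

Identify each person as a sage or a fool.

Carlos: fool, Priya: sage, Ximena: sage, Tom: fool, Alice: sage

Consider Carlos. Suppose Carlos is a sage.
Then no assignment of the remaining roles makes every statement match its speaker's type — contradiction.
So Carlos is a fool.
Consider Priya. Suppose Priya is a fool.
Then whichever role Ximena has, Ximena's statement has the wrong truth value — contradiction.
So Priya is a sage.
With that fixed, Ximena's statement is true, so Ximena is a sage.
Consider Tom. Suppose Tom is a sage.
Then Carlos's statement comes out true, contradicting Carlos being a fool.
So Tom is a fool.
With that fixed, Alice's statement is true, so Alice is a sage.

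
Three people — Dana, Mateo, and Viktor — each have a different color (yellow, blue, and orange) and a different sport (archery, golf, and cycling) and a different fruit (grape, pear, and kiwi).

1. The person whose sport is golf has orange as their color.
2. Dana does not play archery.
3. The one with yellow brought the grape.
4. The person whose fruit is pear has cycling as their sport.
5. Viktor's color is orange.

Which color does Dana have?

blue

With clues 1–4, yellow is impossible for Dana's color.
With clues 1–5, orange is impossible for Dana's color.
That leaves blue.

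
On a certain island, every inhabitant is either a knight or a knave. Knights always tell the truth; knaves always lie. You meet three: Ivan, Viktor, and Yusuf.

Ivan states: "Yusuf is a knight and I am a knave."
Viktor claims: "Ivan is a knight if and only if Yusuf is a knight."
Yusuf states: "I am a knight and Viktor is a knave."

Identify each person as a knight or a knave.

Ivan: knave, Viktor: knight, Yusuf: knave

Consider Ivan. Suppose Ivan is a knight.
Then Ivan's own statement would have to be true, but it can't be — contradiction.
So Ivan is a knave.
Consider Viktor. Suppose Viktor is a knave.
Then no assignment of the remaining roles makes every statement match its speaker's type — contradiction.
So Viktor is a knight.
With that fixed, Yusuf's statement is false, so Yusuf is a knave.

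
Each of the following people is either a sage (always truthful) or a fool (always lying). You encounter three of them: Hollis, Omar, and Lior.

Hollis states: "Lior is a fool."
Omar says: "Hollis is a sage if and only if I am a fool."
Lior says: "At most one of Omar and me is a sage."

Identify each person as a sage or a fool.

Hollis: fool, Omar: fool, Lior: sage

Consider Hollis. Suppose Hollis is a sage.
Then whichever role Omar has, Omar's statement has the wrong truth value — contradiction.
So Hollis is a fool.
Consider Omar. Suppose Omar is a sage.
Then whichever role Lior has, Lior's statement has the wrong truth value — contradiction.
So Omar is a fool.
With that fixed, Lior's statement is true, so Lior is a sage.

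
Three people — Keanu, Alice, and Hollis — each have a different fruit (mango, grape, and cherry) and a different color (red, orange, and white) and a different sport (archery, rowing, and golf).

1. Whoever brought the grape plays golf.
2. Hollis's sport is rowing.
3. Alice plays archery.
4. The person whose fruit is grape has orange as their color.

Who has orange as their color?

With clues 1–4, Alice and Hollis are impossible for the one with color orange.
That leaves Keanu.

Keanu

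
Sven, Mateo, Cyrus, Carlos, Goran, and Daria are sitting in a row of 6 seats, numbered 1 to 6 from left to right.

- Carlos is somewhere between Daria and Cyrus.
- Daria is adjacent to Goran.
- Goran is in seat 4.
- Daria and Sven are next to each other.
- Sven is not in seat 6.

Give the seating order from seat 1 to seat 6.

Mateo, Sven, Daria, Goran, Carlos, Cyrus

From clue 1: Carlos is in {2,3,4,5}.
From clues 1–3: Goran → seat 4.
From clues 1–4: Sven is in {2,6}.
From clues 1–5: Mateo → seat 1, Sven → seat 2, Daria → seat 3, Carlos → seat 5, Cyrus → seat 6.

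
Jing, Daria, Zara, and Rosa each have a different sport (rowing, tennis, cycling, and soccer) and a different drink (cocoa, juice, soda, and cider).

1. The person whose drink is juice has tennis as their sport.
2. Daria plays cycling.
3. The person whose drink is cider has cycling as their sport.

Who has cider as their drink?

Daria

With clues 1–3, Jing, Rosa, and Zara are impossible for the one with drink cider.
That leaves Daria.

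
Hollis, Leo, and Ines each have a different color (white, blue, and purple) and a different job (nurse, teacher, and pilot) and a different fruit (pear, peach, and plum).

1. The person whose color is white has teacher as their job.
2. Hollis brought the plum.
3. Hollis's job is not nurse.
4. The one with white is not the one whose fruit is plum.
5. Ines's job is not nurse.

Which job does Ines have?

With clues 1–4, pilot is impossible for Ines's job.
With clues 1–5, nurse is impossible for Ines's job.
That leaves teacher.

teacher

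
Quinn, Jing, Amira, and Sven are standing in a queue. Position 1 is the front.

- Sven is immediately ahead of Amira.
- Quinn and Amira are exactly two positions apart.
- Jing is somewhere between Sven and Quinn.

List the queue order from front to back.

Sven, Amira, Jing, Quinn

From clue 1: Amira is in {2,3,4}.
From clues 1–2: Quinn is in {1,2,4}.
From clues 1–3: Sven → position 1, Amira → position 2, Jing → position 3, Quinn → position 4.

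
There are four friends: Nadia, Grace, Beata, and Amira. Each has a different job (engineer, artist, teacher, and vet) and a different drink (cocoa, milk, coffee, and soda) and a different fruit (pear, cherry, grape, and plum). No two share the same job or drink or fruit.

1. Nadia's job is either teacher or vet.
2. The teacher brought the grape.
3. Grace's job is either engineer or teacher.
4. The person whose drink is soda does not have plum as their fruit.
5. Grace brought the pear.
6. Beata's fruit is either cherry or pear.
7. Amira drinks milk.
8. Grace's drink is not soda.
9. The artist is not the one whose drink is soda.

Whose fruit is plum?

With clues 1–5, Grace is impossible for the one with fruit plum.
With clues 1–6, Beata is impossible for the one with fruit plum.
With clues 1–9, Nadia is impossible for the one with fruit plum.
That leaves Amira.

Amira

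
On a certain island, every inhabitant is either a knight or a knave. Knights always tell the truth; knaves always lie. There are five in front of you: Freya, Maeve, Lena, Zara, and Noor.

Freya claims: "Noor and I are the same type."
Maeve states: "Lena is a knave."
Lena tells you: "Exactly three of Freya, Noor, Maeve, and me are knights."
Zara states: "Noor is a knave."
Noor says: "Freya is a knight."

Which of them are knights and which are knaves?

Consider Freya. Suppose Freya is a knave.
Then no assignment of the remaining roles makes every statement match its speaker's type — contradiction.
So Freya is a knight.
With that fixed, Noor's statement is true, so Noor is a knight.
With that fixed, Zara's statement is false, so Zara is a knave.
Consider Maeve. Suppose Maeve is a knight.
Then whichever role Lena has, Lena's statement has the wrong truth value — contradiction.
So Maeve is a knave.
Consider Lena. Suppose Lena is a knave.
Then Maeve's statement comes out true, contradicting Maeve being a knave.
So Lena is a knight.

Freya: knight, Maeve: knave, Lena: knight, Zara: knave, Noor: knight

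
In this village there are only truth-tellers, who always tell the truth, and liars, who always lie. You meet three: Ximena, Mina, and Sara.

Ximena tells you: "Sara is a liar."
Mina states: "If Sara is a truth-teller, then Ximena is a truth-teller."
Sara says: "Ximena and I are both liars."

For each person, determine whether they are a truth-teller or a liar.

Ximena: truth-teller, Mina: truth-teller, Sara: liar

Consider Ximena. Suppose Ximena is a liar.
Then whichever role Sara has, Sara's statement has the wrong truth value — contradiction.
So Ximena is a truth-teller.
With that fixed, Mina's statement is true, so Mina is a truth-teller.
With that fixed, Sara's statement is false, so Sara is a liar.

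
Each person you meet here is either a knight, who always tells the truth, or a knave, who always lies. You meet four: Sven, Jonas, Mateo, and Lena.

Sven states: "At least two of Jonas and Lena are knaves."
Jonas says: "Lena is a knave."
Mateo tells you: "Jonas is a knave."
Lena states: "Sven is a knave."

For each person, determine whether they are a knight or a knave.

Sven: knave, Jonas: knave, Mateo: knight, Lena: knight

Consider Sven. Suppose Sven is a knight.
Then no assignment of the remaining roles makes every statement match its speaker's type — contradiction.
So Sven is a knave.
With that fixed, Lena's statement is true, so Lena is a knight.
With that fixed, Jonas's statement is false, so Jonas is a knave.
With that fixed, Mateo's statement is true, so Mateo is a knight.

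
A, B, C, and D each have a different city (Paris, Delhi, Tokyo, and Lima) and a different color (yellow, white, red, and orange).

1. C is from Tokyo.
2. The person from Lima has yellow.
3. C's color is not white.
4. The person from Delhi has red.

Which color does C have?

With clues 1–2, yellow is impossible for C's color.
With clues 1–3, white is impossible for C's color.
With clues 1–4, red is impossible for C's color.
That leaves orange.

orange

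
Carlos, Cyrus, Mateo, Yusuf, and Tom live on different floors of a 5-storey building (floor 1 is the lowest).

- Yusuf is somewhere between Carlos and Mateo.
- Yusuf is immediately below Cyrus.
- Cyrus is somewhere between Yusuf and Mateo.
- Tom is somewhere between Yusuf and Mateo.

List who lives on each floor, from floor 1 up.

Carlos, Yusuf, Cyrus, Tom, Mateo

From clue 1: Yusuf is in {2,3,4}.
From clues 1–2: Cyrus is in {3,4}.
From clues 1–3: Carlos is in {1,2}.
From clues 1–4: Carlos → floor 1, Yusuf → floor 2, Cyrus → floor 3, Tom → floor 4, Mateo → floor 5.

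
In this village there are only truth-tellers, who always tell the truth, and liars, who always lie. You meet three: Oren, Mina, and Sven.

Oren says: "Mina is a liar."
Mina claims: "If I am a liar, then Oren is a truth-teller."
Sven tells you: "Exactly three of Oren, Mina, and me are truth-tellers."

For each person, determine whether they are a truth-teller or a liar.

Consider Oren. Suppose Oren is a truth-teller.
Then no assignment of the remaining roles makes every statement match its speaker's type — contradiction.
So Oren is a liar.
With that fixed, Sven's statement is false, so Sven is a liar.
Consider Mina. Suppose Mina is a liar.
Then Oren's statement comes out true, contradicting Oren being a liar.
So Mina is a truth-teller.

Oren: liar, Mina: truth-teller, Sven: liar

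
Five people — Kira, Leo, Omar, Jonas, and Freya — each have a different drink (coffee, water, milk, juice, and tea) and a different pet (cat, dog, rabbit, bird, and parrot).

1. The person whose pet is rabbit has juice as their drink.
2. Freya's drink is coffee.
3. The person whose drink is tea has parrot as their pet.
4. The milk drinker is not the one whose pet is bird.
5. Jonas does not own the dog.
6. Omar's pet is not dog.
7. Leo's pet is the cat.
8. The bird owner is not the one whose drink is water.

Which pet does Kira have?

dog

With clues 1–7, cat is impossible for Kira's pet.
With clues 1–8, bird, parrot, and rabbit are impossible for Kira's pet.
That leaves dog.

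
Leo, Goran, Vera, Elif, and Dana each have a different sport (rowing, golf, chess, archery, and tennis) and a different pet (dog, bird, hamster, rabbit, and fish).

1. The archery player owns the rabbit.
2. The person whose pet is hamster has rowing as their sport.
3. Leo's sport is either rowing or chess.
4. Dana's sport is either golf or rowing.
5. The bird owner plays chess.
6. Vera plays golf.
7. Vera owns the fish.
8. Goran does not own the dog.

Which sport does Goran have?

With clues 1–6, chess, golf, and rowing are impossible for Goran's sport.
With clues 1–8, tennis is impossible for Goran's sport.
That leaves archery.

archery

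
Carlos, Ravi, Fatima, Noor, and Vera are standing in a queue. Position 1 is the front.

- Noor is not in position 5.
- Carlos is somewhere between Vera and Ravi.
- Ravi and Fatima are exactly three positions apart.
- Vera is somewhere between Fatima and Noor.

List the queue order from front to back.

From clue 1: Noor is in {1,2,3,4}.
From clues 1–2: Carlos is in {2,3,4}.
From clues 1–4: Noor → position 1, Ravi → position 2, Carlos → position 3, Vera → position 4, Fatima → position 5.

Noor, Ravi, Carlos, Vera, Fatima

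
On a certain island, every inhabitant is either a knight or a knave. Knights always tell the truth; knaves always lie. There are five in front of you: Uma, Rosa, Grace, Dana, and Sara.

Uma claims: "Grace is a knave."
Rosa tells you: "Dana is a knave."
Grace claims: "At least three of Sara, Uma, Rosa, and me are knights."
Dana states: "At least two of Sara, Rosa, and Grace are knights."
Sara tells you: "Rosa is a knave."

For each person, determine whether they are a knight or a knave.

Uma: knight, Rosa: knight, Grace: knave, Dana: knave, Sara: knave

Consider Uma. Suppose Uma is a knave.
Then no assignment of the remaining roles makes every statement match its speaker's type — contradiction.
So Uma is a knight.
Consider Rosa. Suppose Rosa is a knave.
Then no assignment of the remaining roles makes every statement match its speaker's type — contradiction.
So Rosa is a knight.
With that fixed, Sara's statement is false, so Sara is a knave.
Consider Grace. Suppose Grace is a knight.
Then Uma's statement comes out false, contradicting Uma being a knight.
So Grace is a knave.
With that fixed, Dana's statement is false, so Dana is a knave.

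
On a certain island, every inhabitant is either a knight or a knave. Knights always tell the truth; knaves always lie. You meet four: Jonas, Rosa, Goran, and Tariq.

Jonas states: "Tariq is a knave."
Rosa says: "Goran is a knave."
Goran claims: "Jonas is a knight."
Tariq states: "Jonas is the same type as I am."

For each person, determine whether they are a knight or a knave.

Consider Jonas. Suppose Jonas is a knave.
Then whichever role Tariq has, Tariq's statement has the wrong truth value — contradiction.
So Jonas is a knight.
With that fixed, Goran's statement is true, so Goran is a knight.
With that fixed, Rosa's statement is false, so Rosa is a knave.
Consider Tariq. Suppose Tariq is a knight.
Then Jonas's statement comes out false, contradicting Jonas being a knight.
So Tariq is a knave.

Jonas: knight, Rosa: knave, Goran: knight, Tariq: knave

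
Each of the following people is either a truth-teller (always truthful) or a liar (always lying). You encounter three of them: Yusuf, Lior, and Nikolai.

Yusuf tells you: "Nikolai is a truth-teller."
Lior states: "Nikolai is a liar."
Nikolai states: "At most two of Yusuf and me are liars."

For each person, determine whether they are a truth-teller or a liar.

Yusuf: truth-teller, Lior: liar, Nikolai: truth-teller

Regardless of anyone's role, Nikolai's statement is true, so Nikolai is a truth-teller.
With that fixed, Yusuf's statement is true, so Yusuf is a truth-teller.
With that fixed, Lior's statement is false, so Lior is a liar.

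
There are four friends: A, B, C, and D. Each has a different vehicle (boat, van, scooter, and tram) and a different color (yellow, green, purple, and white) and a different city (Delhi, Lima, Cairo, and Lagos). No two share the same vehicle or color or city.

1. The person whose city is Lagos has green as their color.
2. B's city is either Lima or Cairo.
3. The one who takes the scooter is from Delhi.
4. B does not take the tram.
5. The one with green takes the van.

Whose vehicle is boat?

B

With clues 1–5, A, C, and D are impossible for the one with vehicle boat.
That leaves B.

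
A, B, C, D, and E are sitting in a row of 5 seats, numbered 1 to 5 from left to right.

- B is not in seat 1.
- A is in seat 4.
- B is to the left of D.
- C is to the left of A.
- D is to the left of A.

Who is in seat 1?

With clue 1, B is ruled out for seat 1.
With clues 1–2, A is ruled out for seat 1.
With clues 1–3, D is ruled out for seat 1.
With clues 1–5, E is ruled out for seat 1.
So seat 1 is C.

C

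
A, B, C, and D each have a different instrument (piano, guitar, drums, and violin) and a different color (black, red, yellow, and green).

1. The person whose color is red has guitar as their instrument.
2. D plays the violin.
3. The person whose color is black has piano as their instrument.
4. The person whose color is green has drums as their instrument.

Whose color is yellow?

D

With clues 1–4, A, B, and C are impossible for the one with color yellow.
That leaves D.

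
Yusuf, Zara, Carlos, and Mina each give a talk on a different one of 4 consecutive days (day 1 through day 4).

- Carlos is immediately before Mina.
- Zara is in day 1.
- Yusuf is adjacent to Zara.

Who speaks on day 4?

Mina

With clue 1, Carlos is ruled out for day 4.
With clues 1–2, Zara is ruled out for day 4.
With clues 1–3, Yusuf is ruled out for day 4.
So day 4 is Mina.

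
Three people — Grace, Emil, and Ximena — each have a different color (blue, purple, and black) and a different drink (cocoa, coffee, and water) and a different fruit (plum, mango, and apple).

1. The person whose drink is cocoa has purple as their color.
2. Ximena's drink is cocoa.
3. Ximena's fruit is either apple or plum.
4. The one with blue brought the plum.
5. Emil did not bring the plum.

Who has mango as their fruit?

Emil

With clues 1–3, Ximena is impossible for the one with fruit mango.
With clues 1–5, Grace is impossible for the one with fruit mango.
That leaves Emil.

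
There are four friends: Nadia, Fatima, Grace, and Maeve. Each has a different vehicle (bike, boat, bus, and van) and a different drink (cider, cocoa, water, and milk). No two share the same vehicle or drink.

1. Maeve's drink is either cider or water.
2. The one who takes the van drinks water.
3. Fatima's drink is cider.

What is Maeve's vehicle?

van

With clues 1–3, bike, boat, and bus are impossible for Maeve's vehicle.
That leaves van.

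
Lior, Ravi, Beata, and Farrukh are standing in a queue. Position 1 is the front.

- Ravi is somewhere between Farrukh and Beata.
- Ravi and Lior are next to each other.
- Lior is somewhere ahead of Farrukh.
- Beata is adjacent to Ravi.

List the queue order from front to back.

From clue 1: Ravi is in {2,3}.
From clues 1–2: Lior is in {2,3}.
From clues 1–3: Beata → position 1, Farrukh → position 4.
From clues 1–4: Ravi → position 2, Lior → position 3.

Beata, Ravi, Lior, Farrukh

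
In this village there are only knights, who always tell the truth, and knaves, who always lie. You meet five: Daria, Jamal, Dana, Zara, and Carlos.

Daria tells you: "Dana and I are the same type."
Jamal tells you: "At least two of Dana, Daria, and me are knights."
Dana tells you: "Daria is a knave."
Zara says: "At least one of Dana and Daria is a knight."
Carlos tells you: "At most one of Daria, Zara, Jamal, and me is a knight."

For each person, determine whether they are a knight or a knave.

Daria: knave, Jamal: knight, Dana: knight, Zara: knight, Carlos: knave

Consider Daria. Suppose Daria is a knight.
Then no assignment of the remaining roles makes every statement match its speaker's type — contradiction.
So Daria is a knave.
With that fixed, Dana's statement is true, so Dana is a knight.
With that fixed, Zara's statement is true, so Zara is a knight.
Consider Jamal. Suppose Jamal is a knave.
Then whichever role Carlos has, Carlos's statement has the wrong truth value — contradiction.
So Jamal is a knight.
With that fixed, Carlos's statement is false, so Carlos is a knave.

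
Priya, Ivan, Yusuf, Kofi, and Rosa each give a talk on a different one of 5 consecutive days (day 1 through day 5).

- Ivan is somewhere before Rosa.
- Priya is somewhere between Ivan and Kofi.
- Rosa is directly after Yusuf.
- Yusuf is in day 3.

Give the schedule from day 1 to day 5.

From clue 1: Ivan is in {1,2,3,4}.
From clues 1–2: Priya is in {2,3,4}.
From clues 1–3: Priya is in {2,4}.
From clues 1–4: Ivan → day 1, Priya → day 2, Yusuf → day 3, Rosa → day 4, Kofi → day 5.

Ivan, Priya, Yusuf, Rosa, Kofi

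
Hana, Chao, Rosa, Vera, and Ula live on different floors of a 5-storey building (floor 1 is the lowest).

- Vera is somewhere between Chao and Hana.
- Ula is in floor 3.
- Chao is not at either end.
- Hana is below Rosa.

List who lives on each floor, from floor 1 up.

From clue 1: Vera is in {2,3,4}.
From clues 1–2: Ula → floor 3.
From clues 1–3: Hana is in {1,5}.
From clues 1–4: Hana → floor 1, Vera → floor 2, Chao → floor 4, Rosa → floor 5.

Hana, Vera, Ula, Chao, Rosa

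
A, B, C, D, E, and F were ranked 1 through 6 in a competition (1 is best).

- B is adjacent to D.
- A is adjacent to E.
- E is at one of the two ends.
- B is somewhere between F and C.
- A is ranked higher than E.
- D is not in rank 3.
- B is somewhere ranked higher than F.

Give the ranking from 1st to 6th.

From clues 1–3: A is in {2,5}.
From clues 1–5: A → rank 5, E → rank 6.
From clues 1–6: D → rank 2, B → rank 3.
From clues 1–7: C → rank 1, F → rank 4.

C, D, B, F, A, E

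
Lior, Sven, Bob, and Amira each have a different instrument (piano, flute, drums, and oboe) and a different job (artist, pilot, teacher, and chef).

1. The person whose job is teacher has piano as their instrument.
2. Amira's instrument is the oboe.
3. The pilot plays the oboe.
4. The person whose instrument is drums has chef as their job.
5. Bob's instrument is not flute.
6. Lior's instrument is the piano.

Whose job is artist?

Sven

With clues 1–3, Amira is impossible for the one with job artist.
With clues 1–5, Bob is impossible for the one with job artist.
With clues 1–6, Lior is impossible for the one with job artist.
That leaves Sven.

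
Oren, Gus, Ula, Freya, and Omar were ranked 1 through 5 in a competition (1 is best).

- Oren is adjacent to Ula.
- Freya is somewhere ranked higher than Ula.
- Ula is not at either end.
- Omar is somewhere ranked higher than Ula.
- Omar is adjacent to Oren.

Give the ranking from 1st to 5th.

From clues 1–2: Freya is in {1,2,3}.
From clues 1–3: Ula is in {2,3,4}.
From clues 1–4: Ula is in {3,4}.
From clues 1–5: Freya → rank 1, Omar → rank 2, Oren → rank 3, Ula → rank 4, Gus → rank 5.

Freya, Omar, Oren, Ula, Gus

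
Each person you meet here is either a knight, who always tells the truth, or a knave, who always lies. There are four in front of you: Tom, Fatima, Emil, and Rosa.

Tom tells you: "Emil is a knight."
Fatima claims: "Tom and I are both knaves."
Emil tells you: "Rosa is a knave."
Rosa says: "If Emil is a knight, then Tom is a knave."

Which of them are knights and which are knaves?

Tom: knight, Fatima: knave, Emil: knight, Rosa: knave

Consider Tom. Suppose Tom is a knave.
Then whichever role Fatima has, Fatima's statement has the wrong truth value — contradiction.
So Tom is a knight.
With that fixed, Fatima's statement is false, so Fatima is a knave.
Consider Emil. Suppose Emil is a knave.
Then Tom's statement comes out false, contradicting Tom being a knight.
So Emil is a knight.
With that fixed, Rosa's statement is false, so Rosa is a knave.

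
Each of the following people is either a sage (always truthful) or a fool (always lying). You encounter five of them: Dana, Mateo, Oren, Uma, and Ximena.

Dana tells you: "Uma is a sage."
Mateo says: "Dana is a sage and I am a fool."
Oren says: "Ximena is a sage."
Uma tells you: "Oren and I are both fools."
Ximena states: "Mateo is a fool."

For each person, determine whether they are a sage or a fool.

Dana: fool, Mateo: fool, Oren: sage, Uma: fool, Ximena: sage

Consider Dana. Suppose Dana is a sage.
Then whichever role Mateo has, Mateo's statement has the wrong truth value — contradiction.
So Dana is a fool.
With that fixed, Mateo's statement is false, so Mateo is a fool.
With that fixed, Ximena's statement is true, so Ximena is a sage.
With that fixed, Oren's statement is true, so Oren is a sage.
With that fixed, Uma's statement is false, so Uma is a fool.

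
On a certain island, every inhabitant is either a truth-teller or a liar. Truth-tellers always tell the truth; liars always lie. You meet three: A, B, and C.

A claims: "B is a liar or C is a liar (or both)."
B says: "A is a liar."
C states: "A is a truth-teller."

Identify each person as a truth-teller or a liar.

A: truth-teller, B: liar, C: truth-teller

Consider A. Suppose A is a liar.
Then no assignment of the remaining roles makes every statement match its speaker's type — contradiction.
So A is a truth-teller.
With that fixed, B's statement is false, so B is a liar.
With that fixed, C's statement is true, so C is a truth-teller.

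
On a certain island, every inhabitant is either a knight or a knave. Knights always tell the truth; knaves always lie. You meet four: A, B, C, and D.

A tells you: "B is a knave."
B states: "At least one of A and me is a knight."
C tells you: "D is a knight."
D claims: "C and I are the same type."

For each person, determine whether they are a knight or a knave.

A: knave, B: knight, C: knight, D: knight

Consider A. Suppose A is a knight.
Then no assignment of the remaining roles makes every statement match its speaker's type — contradiction.
So A is a knave.
Consider B. Suppose B is a knave.
Then A's statement comes out true, contradicting A being a knave.
So B is a knight.
Consider C. Suppose C is a knave.
Then whichever role D has, D's statement has the wrong truth value — contradiction.
So C is a knight.
Consider D. Suppose D is a knave.
Then C's statement comes out false, contradicting C being a knight.
So D is a knight.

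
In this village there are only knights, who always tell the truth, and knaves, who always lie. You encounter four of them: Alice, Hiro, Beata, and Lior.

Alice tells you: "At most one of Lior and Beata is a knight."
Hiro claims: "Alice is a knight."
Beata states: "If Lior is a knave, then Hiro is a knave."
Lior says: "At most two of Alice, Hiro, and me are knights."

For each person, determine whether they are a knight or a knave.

Alice: knave, Hiro: knave, Beata: knight, Lior: knight

Consider Alice. Suppose Alice is a knight.
Then no assignment of the remaining roles makes every statement match its speaker's type — contradiction.
So Alice is a knave.
With that fixed, Hiro's statement is false, so Hiro is a knave.
With that fixed, Beata's statement is true, so Beata is a knight.
With that fixed, Lior's statement is true, so Lior is a knight.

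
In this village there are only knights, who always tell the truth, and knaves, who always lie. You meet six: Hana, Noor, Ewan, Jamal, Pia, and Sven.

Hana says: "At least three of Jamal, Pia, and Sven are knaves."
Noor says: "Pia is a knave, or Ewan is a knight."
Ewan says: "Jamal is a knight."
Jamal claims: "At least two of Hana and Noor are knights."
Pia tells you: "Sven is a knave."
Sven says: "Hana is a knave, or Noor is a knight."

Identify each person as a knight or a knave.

Consider Hana. Suppose Hana is a knight.
Then no assignment of the remaining roles makes every statement match its speaker's type — contradiction.
So Hana is a knave.
With that fixed, Jamal's statement is false, so Jamal is a knave.
With that fixed, Sven's statement is true, so Sven is a knight.
With that fixed, Ewan's statement is false, so Ewan is a knave.
With that fixed, Pia's statement is false, so Pia is a knave.
With that fixed, Noor's statement is true, so Noor is a knight.

Hana: knave, Noor: knight, Ewan: knave, Jamal: knave, Pia: knave, Sven: knight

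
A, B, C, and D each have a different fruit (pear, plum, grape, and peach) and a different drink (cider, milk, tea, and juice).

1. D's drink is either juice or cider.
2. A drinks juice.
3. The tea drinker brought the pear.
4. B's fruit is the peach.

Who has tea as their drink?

Clue 1 rules out D for the one with drink tea.
With clues 1–2, A is impossible for the one with drink tea.
With clues 1–4, B is impossible for the one with drink tea.
That leaves C.

C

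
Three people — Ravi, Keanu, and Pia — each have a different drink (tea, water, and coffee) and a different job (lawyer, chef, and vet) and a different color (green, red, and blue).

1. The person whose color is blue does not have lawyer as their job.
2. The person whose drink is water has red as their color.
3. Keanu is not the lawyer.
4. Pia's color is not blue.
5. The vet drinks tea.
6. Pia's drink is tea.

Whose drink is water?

With clues 1–6, Keanu and Pia are impossible for the one with drink water.
That leaves Ravi.

Ravi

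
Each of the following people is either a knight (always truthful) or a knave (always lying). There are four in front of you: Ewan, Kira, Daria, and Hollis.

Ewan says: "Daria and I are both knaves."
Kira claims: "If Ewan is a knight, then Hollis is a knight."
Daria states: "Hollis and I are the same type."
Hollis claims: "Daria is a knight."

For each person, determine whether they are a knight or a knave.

Consider Ewan. Suppose Ewan is a knight.
Then Ewan's own statement would have to be true, but it can't be — contradiction.
So Ewan is a knave.
With that fixed, Kira's statement is true, so Kira is a knight.
Consider Daria. Suppose Daria is a knave.
Then Ewan's statement comes out true, contradicting Ewan being a knave.
So Daria is a knight.
With that fixed, Hollis's statement is true, so Hollis is a knight.

Ewan: knave, Kira: knight, Daria: knight, Hollis: knight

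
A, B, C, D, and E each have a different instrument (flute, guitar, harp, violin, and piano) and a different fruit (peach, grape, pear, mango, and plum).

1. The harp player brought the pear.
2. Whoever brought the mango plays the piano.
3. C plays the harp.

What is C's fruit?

With clues 1–3, grape, mango, peach, and plum are impossible for C's fruit.
That leaves pear.

pear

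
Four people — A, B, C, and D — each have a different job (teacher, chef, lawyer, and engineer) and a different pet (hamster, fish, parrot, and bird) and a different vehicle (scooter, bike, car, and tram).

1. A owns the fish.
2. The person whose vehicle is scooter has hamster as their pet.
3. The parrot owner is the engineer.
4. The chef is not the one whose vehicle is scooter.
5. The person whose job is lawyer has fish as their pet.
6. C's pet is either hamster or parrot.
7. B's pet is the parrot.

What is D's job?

chef

With clues 1–5, lawyer is impossible for D's job.
With clues 1–7, engineer and teacher are impossible for D's job.
That leaves chef.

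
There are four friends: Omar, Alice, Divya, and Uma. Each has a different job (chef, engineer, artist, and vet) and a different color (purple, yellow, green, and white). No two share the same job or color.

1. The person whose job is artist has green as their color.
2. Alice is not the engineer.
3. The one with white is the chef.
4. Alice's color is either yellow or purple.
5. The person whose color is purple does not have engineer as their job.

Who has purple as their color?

With clues 1–5, Divya, Omar, and Uma are impossible for the one with color purple.
That leaves Alice.

Alice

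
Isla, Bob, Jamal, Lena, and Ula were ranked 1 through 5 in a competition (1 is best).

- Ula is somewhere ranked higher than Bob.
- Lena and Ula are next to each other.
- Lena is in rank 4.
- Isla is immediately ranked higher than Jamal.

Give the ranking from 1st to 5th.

Isla, Jamal, Ula, Lena, Bob

From clue 1: Bob is in {2,3,4,5}.
From clues 1–2: Bob is in {3,4,5}.
From clues 1–3: Ula → rank 3, Lena → rank 4, Bob → rank 5.
From clues 1–4: Isla → rank 1, Jamal → rank 2.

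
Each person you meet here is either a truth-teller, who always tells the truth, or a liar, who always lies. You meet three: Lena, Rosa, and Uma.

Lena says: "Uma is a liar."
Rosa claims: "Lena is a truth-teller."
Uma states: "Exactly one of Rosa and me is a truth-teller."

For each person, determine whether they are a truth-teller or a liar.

Consider Lena. Suppose Lena is a truth-teller.
Then no assignment of the remaining roles makes every statement match its speaker's type — contradiction.
So Lena is a liar.
With that fixed, Rosa's statement is false, so Rosa is a liar.
Consider Uma. Suppose Uma is a liar.
Then Lena's statement comes out true, contradicting Lena being a liar.
So Uma is a truth-teller.

Lena: liar, Rosa: liar, Uma: truth-teller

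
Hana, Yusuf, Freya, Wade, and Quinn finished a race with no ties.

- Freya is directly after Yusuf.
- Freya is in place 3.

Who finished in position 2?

With clues 1–2, Freya, Hana, Quinn, and Wade are ruled out for place 2.
So place 2 is Yusuf.

Yusuf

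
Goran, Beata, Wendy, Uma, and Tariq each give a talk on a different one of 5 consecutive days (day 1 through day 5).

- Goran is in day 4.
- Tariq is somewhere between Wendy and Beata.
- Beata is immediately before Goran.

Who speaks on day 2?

Tariq

With clue 1, Goran is ruled out for day 2.
With clues 1–3, Beata, Uma, and Wendy are ruled out for day 2.
So day 2 is Tariq.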